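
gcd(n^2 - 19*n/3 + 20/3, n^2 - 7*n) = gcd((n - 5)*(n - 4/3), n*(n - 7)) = 1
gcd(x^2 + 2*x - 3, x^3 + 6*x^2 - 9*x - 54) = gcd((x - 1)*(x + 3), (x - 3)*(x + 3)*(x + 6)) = x + 3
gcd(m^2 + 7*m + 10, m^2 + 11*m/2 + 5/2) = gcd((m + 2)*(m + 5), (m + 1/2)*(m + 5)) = m + 5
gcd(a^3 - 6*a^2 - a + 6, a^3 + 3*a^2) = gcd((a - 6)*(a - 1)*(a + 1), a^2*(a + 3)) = 1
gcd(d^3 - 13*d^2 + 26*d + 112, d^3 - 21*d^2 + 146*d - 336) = d^2 - 15*d + 56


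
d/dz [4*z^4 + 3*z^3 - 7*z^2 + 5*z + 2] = 16*z^3 + 9*z^2 - 14*z + 5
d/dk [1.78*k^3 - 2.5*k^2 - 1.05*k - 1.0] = 5.34*k^2 - 5.0*k - 1.05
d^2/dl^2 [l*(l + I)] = 2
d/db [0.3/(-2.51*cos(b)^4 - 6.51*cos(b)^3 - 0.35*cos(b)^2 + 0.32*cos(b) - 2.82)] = (-3.012*cos(b)^3 - 5.859*cos(b)^2 - 0.21*cos(b) + 0.096)*sin(b)/(2.51*cos(b)^4 + 6.51*cos(b)^3 + 0.35*cos(b)^2 - 0.32*cos(b) + 2.82)^2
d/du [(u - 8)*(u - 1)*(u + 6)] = 3*u^2 - 6*u - 46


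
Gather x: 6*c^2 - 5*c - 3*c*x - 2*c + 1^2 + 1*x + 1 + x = 6*c^2 - 7*c + x*(2 - 3*c) + 2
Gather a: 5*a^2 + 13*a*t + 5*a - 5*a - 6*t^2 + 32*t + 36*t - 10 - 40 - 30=5*a^2 + 13*a*t - 6*t^2 + 68*t - 80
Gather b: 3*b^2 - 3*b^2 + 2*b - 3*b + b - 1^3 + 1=0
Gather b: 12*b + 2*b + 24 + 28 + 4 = 14*b + 56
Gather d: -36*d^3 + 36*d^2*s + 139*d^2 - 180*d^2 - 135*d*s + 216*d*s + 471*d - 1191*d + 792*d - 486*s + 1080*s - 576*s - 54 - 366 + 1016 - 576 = -36*d^3 + d^2*(36*s - 41) + d*(81*s + 72) + 18*s + 20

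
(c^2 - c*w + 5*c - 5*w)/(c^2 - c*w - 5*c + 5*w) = (c + 5)/(c - 5)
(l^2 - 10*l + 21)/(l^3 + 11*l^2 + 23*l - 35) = (l^2 - 10*l + 21)/(l^3 + 11*l^2 + 23*l - 35)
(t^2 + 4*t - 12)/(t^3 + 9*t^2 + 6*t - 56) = (t + 6)/(t^2 + 11*t + 28)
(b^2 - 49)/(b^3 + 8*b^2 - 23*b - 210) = (b - 7)/(b^2 + b - 30)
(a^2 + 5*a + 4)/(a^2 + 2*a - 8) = (a + 1)/(a - 2)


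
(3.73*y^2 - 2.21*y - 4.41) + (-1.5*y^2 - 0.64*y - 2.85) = 2.23*y^2 - 2.85*y - 7.26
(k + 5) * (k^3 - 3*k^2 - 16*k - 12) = k^4 + 2*k^3 - 31*k^2 - 92*k - 60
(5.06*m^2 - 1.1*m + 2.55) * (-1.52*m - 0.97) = -7.6912*m^3 - 3.2362*m^2 - 2.809*m - 2.4735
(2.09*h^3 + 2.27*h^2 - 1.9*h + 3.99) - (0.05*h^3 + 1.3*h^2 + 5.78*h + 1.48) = 2.04*h^3 + 0.97*h^2 - 7.68*h + 2.51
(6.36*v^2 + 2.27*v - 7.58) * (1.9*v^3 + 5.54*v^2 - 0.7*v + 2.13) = 12.084*v^5 + 39.5474*v^4 - 6.2782*v^3 - 30.0354*v^2 + 10.1411*v - 16.1454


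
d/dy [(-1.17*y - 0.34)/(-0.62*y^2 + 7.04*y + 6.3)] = (0.7254*y^2 - 8.2368*y - (1.17*y + 0.34)*(1.24*y - 7.04) - 7.371)/(-0.62*y^2 + 7.04*y + 6.3)^2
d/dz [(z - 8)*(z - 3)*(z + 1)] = 3*z^2 - 20*z + 13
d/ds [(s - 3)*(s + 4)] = 2*s + 1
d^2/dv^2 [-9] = 0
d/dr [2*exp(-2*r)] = -4*exp(-2*r)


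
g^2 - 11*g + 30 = (g - 6)*(g - 5)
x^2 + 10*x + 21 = (x + 3)*(x + 7)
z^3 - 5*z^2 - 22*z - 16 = (z - 8)*(z + 1)*(z + 2)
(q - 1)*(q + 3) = q^2 + 2*q - 3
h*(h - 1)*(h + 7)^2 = h^4 + 13*h^3 + 35*h^2 - 49*h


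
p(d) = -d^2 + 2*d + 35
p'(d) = 2 - 2*d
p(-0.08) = 34.83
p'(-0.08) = 2.16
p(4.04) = 26.76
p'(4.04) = -6.08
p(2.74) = 32.97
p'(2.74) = -3.48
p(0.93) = 36.00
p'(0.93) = 0.14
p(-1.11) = 31.55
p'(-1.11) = 4.22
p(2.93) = 32.28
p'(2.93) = -3.86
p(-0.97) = 32.12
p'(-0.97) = 3.94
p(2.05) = 34.90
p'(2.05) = -2.10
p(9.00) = -28.00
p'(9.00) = -16.00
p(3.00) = 32.00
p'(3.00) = -4.00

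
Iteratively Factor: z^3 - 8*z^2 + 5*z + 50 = (z - 5)*(z^2 - 3*z - 10) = (z - 5)*(z + 2)*(z - 5)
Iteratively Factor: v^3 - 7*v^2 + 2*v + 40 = (v + 2)*(v^2 - 9*v + 20) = (v - 4)*(v + 2)*(v - 5)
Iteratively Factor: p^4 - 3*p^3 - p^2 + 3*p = (p - 1)*(p^3 - 2*p^2 - 3*p) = p*(p - 1)*(p^2 - 2*p - 3) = p*(p - 3)*(p - 1)*(p + 1)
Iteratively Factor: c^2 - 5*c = (c - 5)*(c)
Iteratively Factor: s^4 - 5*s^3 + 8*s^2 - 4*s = (s - 2)*(s^3 - 3*s^2 + 2*s) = s*(s - 2)*(s^2 - 3*s + 2) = s*(s - 2)^2*(s - 1)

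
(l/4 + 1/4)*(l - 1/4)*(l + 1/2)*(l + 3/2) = l^4/4 + 11*l^3/16 + l^2/2 + l/64 - 3/64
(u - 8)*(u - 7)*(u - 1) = u^3 - 16*u^2 + 71*u - 56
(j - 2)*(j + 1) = j^2 - j - 2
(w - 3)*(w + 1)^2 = w^3 - w^2 - 5*w - 3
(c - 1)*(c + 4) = c^2 + 3*c - 4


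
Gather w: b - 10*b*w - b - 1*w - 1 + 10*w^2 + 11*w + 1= 10*w^2 + w*(10 - 10*b)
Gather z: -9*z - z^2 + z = -z^2 - 8*z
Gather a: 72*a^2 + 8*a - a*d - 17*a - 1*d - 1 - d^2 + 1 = 72*a^2 + a*(-d - 9) - d^2 - d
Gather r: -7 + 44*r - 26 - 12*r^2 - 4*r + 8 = -12*r^2 + 40*r - 25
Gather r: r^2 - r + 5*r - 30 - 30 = r^2 + 4*r - 60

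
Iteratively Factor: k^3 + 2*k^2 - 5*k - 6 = (k + 3)*(k^2 - k - 2) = (k + 1)*(k + 3)*(k - 2)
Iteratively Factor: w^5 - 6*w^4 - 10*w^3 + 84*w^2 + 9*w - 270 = (w + 2)*(w^4 - 8*w^3 + 6*w^2 + 72*w - 135) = (w + 2)*(w + 3)*(w^3 - 11*w^2 + 39*w - 45) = (w - 3)*(w + 2)*(w + 3)*(w^2 - 8*w + 15) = (w - 5)*(w - 3)*(w + 2)*(w + 3)*(w - 3)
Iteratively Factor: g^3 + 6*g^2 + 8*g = (g + 2)*(g^2 + 4*g) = g*(g + 2)*(g + 4)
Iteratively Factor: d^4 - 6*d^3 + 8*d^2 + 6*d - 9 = (d - 3)*(d^3 - 3*d^2 - d + 3) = (d - 3)^2*(d^2 - 1) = (d - 3)^2*(d + 1)*(d - 1)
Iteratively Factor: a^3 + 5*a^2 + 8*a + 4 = (a + 2)*(a^2 + 3*a + 2) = (a + 2)^2*(a + 1)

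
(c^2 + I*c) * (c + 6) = c^3 + 6*c^2 + I*c^2 + 6*I*c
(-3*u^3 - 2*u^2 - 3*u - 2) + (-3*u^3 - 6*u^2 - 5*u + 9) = -6*u^3 - 8*u^2 - 8*u + 7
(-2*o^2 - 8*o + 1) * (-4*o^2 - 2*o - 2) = 8*o^4 + 36*o^3 + 16*o^2 + 14*o - 2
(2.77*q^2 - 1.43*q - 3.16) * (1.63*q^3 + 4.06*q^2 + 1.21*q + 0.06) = 4.5151*q^5 + 8.9153*q^4 - 7.6049*q^3 - 14.3937*q^2 - 3.9094*q - 0.1896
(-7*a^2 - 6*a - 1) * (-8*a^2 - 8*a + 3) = 56*a^4 + 104*a^3 + 35*a^2 - 10*a - 3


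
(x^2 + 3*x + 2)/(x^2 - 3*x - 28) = (x^2 + 3*x + 2)/(x^2 - 3*x - 28)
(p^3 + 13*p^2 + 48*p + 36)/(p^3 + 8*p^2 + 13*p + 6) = (p + 6)/(p + 1)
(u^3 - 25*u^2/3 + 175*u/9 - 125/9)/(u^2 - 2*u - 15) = (9*u^2 - 30*u + 25)/(9*(u + 3))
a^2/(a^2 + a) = a/(a + 1)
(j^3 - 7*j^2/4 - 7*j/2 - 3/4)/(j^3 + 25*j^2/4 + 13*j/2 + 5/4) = (j - 3)/(j + 5)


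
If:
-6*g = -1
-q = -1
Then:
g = 1/6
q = 1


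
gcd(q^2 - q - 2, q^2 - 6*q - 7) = q + 1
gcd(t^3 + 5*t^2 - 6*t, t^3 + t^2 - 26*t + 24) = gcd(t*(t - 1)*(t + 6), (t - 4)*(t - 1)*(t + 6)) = t^2 + 5*t - 6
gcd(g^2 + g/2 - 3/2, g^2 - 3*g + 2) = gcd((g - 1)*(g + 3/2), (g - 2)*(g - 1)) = g - 1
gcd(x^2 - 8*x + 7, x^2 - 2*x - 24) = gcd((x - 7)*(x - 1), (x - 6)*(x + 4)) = 1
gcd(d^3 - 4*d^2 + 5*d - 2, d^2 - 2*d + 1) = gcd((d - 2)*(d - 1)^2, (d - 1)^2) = d^2 - 2*d + 1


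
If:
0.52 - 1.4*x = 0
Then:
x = 0.37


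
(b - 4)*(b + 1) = b^2 - 3*b - 4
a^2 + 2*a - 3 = (a - 1)*(a + 3)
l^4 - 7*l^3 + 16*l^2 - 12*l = l*(l - 3)*(l - 2)^2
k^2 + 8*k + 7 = (k + 1)*(k + 7)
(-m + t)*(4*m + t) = -4*m^2 + 3*m*t + t^2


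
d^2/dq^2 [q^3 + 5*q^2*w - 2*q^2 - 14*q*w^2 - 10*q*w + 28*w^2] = 6*q + 10*w - 4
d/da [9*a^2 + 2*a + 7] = 18*a + 2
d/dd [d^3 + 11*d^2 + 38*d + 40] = 3*d^2 + 22*d + 38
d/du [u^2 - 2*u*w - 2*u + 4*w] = 2*u - 2*w - 2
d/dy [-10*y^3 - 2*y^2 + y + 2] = -30*y^2 - 4*y + 1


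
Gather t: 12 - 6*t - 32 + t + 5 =-5*t - 15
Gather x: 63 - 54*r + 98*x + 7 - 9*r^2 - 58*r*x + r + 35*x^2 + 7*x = -9*r^2 - 53*r + 35*x^2 + x*(105 - 58*r) + 70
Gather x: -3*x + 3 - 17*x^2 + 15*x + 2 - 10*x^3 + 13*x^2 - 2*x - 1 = -10*x^3 - 4*x^2 + 10*x + 4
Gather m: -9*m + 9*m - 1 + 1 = 0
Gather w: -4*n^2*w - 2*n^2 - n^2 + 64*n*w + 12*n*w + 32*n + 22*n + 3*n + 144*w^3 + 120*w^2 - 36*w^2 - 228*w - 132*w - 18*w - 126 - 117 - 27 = -3*n^2 + 57*n + 144*w^3 + 84*w^2 + w*(-4*n^2 + 76*n - 378) - 270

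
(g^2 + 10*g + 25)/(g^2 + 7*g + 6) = (g^2 + 10*g + 25)/(g^2 + 7*g + 6)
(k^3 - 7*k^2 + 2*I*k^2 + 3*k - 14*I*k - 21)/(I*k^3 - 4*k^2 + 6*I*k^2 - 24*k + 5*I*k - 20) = (-I*k^3 + k^2*(2 + 7*I) + k*(-14 - 3*I) + 21*I)/(k^3 + k^2*(6 + 4*I) + k*(5 + 24*I) + 20*I)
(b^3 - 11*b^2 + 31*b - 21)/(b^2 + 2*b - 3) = (b^2 - 10*b + 21)/(b + 3)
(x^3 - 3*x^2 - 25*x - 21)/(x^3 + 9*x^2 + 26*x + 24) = (x^2 - 6*x - 7)/(x^2 + 6*x + 8)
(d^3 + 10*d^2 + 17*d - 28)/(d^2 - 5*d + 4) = (d^2 + 11*d + 28)/(d - 4)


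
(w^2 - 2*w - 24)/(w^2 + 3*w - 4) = (w - 6)/(w - 1)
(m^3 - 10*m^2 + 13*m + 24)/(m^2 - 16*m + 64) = (m^2 - 2*m - 3)/(m - 8)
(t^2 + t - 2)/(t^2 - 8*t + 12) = (t^2 + t - 2)/(t^2 - 8*t + 12)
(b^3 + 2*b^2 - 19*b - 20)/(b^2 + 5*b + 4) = (b^2 + b - 20)/(b + 4)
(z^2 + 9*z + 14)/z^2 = 1 + 9/z + 14/z^2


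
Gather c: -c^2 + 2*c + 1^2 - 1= -c^2 + 2*c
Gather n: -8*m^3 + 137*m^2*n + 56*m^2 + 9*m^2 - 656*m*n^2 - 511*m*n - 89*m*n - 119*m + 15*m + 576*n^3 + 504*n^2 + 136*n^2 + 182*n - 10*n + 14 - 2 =-8*m^3 + 65*m^2 - 104*m + 576*n^3 + n^2*(640 - 656*m) + n*(137*m^2 - 600*m + 172) + 12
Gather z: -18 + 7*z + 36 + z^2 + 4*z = z^2 + 11*z + 18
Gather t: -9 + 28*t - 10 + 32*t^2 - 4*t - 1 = 32*t^2 + 24*t - 20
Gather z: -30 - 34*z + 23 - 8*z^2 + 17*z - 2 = -8*z^2 - 17*z - 9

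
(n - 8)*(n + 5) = n^2 - 3*n - 40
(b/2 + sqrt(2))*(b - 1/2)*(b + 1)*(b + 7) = b^4/2 + sqrt(2)*b^3 + 15*b^3/4 + 3*b^2/2 + 15*sqrt(2)*b^2/2 - 7*b/4 + 3*sqrt(2)*b - 7*sqrt(2)/2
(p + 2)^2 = p^2 + 4*p + 4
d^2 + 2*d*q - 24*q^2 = (d - 4*q)*(d + 6*q)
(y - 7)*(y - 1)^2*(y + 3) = y^4 - 6*y^3 - 12*y^2 + 38*y - 21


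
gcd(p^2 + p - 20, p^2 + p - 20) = p^2 + p - 20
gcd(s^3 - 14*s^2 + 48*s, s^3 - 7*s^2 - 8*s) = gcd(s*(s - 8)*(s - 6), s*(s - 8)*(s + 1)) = s^2 - 8*s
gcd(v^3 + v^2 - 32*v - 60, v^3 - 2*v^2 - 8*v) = v + 2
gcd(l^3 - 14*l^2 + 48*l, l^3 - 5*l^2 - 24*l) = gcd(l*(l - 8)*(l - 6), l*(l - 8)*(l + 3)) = l^2 - 8*l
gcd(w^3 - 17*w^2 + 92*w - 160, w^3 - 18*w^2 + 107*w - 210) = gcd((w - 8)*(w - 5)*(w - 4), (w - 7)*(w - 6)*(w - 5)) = w - 5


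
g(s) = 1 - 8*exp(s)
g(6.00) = -3226.43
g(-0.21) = -5.48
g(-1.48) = -0.82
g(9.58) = -115778.35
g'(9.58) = -115779.35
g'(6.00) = -3227.43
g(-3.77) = 0.82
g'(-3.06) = -0.38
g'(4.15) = -507.47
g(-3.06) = 0.62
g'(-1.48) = -1.82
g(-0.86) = -2.39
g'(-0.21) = -6.48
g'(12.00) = -1302038.33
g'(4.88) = -1053.05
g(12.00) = -1302037.33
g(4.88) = -1052.05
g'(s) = -8*exp(s)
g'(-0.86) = -3.39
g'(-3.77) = -0.18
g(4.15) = -506.47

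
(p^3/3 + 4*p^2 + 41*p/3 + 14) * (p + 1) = p^4/3 + 13*p^3/3 + 53*p^2/3 + 83*p/3 + 14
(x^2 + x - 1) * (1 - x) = -x^3 + 2*x - 1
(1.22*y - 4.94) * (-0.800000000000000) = 3.952 - 0.976*y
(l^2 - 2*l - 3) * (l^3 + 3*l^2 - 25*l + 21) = l^5 + l^4 - 34*l^3 + 62*l^2 + 33*l - 63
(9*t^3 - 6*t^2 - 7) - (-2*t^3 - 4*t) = 11*t^3 - 6*t^2 + 4*t - 7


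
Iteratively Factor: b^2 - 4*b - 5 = (b + 1)*(b - 5)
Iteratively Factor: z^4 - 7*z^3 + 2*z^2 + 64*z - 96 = (z + 3)*(z^3 - 10*z^2 + 32*z - 32) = (z - 2)*(z + 3)*(z^2 - 8*z + 16) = (z - 4)*(z - 2)*(z + 3)*(z - 4)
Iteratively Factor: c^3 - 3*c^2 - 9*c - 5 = (c - 5)*(c^2 + 2*c + 1) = (c - 5)*(c + 1)*(c + 1)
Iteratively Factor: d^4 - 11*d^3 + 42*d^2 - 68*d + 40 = (d - 2)*(d^3 - 9*d^2 + 24*d - 20) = (d - 2)^2*(d^2 - 7*d + 10) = (d - 2)^3*(d - 5)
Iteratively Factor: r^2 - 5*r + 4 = (r - 4)*(r - 1)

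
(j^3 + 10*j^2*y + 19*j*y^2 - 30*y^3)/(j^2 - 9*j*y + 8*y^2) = (-j^2 - 11*j*y - 30*y^2)/(-j + 8*y)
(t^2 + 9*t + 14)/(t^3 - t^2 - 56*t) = (t + 2)/(t*(t - 8))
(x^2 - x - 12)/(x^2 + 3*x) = (x - 4)/x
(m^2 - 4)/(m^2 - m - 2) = (m + 2)/(m + 1)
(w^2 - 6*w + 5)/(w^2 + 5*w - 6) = (w - 5)/(w + 6)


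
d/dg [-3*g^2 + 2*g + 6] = 2 - 6*g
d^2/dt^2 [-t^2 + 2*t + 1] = -2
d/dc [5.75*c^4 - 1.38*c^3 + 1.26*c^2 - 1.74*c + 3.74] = 23.0*c^3 - 4.14*c^2 + 2.52*c - 1.74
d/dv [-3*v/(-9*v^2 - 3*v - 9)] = (3*v^2 - v*(6*v + 1) + v + 3)/(3*v^2 + v + 3)^2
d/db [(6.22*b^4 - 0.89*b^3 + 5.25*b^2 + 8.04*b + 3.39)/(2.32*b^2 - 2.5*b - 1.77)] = (28.8608*b^5 - 48.7148*b^4 - 39.5876*b^3 - 27.0519*b^2 - 34.3146*b - 5.7558)/(5.3824*b^4 - 11.6*b^3 - 1.9628*b^2 + 8.85*b + 3.1329)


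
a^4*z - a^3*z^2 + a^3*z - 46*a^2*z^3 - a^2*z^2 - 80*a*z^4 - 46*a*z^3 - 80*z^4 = (a - 8*z)*(a + 2*z)*(a + 5*z)*(a*z + z)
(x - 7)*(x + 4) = x^2 - 3*x - 28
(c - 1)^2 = c^2 - 2*c + 1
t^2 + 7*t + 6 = (t + 1)*(t + 6)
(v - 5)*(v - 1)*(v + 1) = v^3 - 5*v^2 - v + 5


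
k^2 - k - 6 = (k - 3)*(k + 2)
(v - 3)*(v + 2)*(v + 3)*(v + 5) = v^4 + 7*v^3 + v^2 - 63*v - 90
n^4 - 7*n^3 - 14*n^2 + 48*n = n*(n - 8)*(n - 2)*(n + 3)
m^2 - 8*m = m*(m - 8)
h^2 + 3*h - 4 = (h - 1)*(h + 4)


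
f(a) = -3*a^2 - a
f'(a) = -6*a - 1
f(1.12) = -4.88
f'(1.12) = -7.72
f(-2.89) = -22.17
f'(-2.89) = 16.34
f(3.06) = -31.15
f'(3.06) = -19.36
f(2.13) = -15.74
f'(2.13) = -13.78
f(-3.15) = -26.62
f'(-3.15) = 17.90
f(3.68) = -44.31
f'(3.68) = -23.08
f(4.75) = -72.44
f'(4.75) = -29.50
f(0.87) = -3.14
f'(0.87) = -6.22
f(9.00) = -252.00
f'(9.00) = -55.00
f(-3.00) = -24.00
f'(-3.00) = 17.00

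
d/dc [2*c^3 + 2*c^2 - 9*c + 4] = 6*c^2 + 4*c - 9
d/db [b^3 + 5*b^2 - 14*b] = 3*b^2 + 10*b - 14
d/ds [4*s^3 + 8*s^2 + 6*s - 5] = 12*s^2 + 16*s + 6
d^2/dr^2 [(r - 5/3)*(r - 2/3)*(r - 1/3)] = 6*r - 16/3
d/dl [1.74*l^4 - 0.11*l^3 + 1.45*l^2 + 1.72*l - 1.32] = 6.96*l^3 - 0.33*l^2 + 2.9*l + 1.72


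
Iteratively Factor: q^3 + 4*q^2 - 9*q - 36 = (q + 4)*(q^2 - 9) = (q - 3)*(q + 4)*(q + 3)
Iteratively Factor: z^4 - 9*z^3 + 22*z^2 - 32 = (z - 4)*(z^3 - 5*z^2 + 2*z + 8) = (z - 4)^2*(z^2 - z - 2) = (z - 4)^2*(z + 1)*(z - 2)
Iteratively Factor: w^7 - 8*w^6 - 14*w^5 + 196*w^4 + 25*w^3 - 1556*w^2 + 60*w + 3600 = (w - 5)*(w^6 - 3*w^5 - 29*w^4 + 51*w^3 + 280*w^2 - 156*w - 720) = (w - 5)*(w + 3)*(w^5 - 6*w^4 - 11*w^3 + 84*w^2 + 28*w - 240) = (w - 5)*(w + 3)^2*(w^4 - 9*w^3 + 16*w^2 + 36*w - 80) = (w - 5)*(w - 4)*(w + 3)^2*(w^3 - 5*w^2 - 4*w + 20) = (w - 5)^2*(w - 4)*(w + 3)^2*(w^2 - 4) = (w - 5)^2*(w - 4)*(w + 2)*(w + 3)^2*(w - 2)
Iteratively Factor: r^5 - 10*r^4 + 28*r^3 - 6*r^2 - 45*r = (r - 3)*(r^4 - 7*r^3 + 7*r^2 + 15*r) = r*(r - 3)*(r^3 - 7*r^2 + 7*r + 15) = r*(r - 3)*(r + 1)*(r^2 - 8*r + 15) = r*(r - 3)^2*(r + 1)*(r - 5)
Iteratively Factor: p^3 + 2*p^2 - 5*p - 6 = (p + 3)*(p^2 - p - 2) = (p + 1)*(p + 3)*(p - 2)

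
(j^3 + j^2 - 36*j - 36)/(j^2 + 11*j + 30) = (j^2 - 5*j - 6)/(j + 5)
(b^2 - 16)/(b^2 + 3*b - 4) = (b - 4)/(b - 1)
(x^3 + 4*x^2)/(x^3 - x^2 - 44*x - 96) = x^2/(x^2 - 5*x - 24)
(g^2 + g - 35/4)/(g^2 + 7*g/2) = (g - 5/2)/g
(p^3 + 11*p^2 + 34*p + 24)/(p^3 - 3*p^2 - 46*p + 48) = (p^2 + 5*p + 4)/(p^2 - 9*p + 8)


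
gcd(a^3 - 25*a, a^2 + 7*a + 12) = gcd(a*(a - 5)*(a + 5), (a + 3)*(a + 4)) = 1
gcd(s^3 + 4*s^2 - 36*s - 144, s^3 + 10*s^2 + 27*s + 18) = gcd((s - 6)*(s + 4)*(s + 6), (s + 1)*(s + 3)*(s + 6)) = s + 6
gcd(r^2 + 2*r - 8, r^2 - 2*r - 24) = r + 4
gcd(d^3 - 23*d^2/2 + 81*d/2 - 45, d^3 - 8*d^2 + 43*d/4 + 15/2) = d^2 - 17*d/2 + 15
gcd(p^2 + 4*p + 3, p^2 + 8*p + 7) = p + 1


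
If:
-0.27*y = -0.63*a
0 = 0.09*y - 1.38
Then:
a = 6.57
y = 15.33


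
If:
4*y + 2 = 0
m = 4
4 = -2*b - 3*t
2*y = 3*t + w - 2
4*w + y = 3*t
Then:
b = -47/20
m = 4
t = 7/30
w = 3/10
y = -1/2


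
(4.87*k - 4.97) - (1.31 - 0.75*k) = 5.62*k - 6.28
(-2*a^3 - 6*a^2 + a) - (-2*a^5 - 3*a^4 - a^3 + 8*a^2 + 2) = 2*a^5 + 3*a^4 - a^3 - 14*a^2 + a - 2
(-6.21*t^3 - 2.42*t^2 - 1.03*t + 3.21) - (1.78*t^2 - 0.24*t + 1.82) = -6.21*t^3 - 4.2*t^2 - 0.79*t + 1.39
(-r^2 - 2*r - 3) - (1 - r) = -r^2 - r - 4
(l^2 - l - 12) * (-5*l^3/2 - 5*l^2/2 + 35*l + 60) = -5*l^5/2 + 135*l^3/2 + 55*l^2 - 480*l - 720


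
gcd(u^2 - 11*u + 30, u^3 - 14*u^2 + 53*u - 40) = u - 5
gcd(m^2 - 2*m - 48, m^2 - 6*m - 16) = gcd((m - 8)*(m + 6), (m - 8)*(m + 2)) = m - 8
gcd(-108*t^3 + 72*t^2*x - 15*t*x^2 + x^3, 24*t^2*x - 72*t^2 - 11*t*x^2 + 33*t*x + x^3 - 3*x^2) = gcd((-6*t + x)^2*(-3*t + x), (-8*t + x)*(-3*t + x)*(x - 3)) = -3*t + x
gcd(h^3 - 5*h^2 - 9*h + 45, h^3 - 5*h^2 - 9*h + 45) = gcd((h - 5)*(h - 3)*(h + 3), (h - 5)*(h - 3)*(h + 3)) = h^3 - 5*h^2 - 9*h + 45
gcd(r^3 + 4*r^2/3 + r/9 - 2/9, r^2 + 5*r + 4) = r + 1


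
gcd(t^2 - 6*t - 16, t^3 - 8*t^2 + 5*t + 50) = t + 2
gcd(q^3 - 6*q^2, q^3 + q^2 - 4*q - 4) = 1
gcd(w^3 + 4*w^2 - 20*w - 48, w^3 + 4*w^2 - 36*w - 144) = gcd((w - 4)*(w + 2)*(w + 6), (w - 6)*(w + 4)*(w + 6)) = w + 6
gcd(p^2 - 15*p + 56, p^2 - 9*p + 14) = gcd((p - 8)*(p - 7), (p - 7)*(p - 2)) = p - 7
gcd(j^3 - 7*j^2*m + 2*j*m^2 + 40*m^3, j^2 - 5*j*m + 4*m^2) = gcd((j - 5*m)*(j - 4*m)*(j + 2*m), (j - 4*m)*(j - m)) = j - 4*m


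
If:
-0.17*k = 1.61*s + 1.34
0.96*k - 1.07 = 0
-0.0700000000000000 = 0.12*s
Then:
No Solution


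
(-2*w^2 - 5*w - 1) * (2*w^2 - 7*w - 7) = -4*w^4 + 4*w^3 + 47*w^2 + 42*w + 7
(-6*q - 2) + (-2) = -6*q - 4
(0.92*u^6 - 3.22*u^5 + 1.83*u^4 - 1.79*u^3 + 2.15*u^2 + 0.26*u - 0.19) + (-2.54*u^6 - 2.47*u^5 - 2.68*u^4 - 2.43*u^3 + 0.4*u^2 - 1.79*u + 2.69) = -1.62*u^6 - 5.69*u^5 - 0.85*u^4 - 4.22*u^3 + 2.55*u^2 - 1.53*u + 2.5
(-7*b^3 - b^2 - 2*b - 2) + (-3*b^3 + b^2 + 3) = -10*b^3 - 2*b + 1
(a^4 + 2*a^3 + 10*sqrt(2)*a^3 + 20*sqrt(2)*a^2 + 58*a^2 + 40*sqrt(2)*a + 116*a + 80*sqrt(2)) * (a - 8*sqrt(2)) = a^5 + 2*a^4 + 2*sqrt(2)*a^4 - 102*a^3 + 4*sqrt(2)*a^3 - 424*sqrt(2)*a^2 - 204*a^2 - 848*sqrt(2)*a - 640*a - 1280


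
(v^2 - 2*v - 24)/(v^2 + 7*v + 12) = (v - 6)/(v + 3)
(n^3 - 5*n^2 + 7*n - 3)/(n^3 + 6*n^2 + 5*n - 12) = (n^2 - 4*n + 3)/(n^2 + 7*n + 12)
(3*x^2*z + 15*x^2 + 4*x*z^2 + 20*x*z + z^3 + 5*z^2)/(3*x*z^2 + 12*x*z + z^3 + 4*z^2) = (x*z + 5*x + z^2 + 5*z)/(z*(z + 4))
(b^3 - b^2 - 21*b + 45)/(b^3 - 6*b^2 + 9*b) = (b + 5)/b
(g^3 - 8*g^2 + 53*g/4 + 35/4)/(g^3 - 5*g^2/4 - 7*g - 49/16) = 4*(g - 5)/(4*g + 7)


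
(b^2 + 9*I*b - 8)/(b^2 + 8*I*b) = (b + I)/b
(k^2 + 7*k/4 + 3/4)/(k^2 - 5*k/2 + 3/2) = (4*k^2 + 7*k + 3)/(2*(2*k^2 - 5*k + 3))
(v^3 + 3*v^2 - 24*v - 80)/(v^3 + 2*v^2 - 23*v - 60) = (v + 4)/(v + 3)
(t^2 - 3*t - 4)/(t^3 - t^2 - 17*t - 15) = (t - 4)/(t^2 - 2*t - 15)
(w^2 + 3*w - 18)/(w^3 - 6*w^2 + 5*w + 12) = (w + 6)/(w^2 - 3*w - 4)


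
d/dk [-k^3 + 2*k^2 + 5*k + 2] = -3*k^2 + 4*k + 5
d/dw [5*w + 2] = 5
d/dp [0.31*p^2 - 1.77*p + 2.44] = 0.62*p - 1.77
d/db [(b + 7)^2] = 2*b + 14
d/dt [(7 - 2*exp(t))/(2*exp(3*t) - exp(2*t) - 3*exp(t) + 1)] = (-(2*exp(t) - 7)*(-6*exp(2*t) + 2*exp(t) + 3) - 4*exp(3*t) + 2*exp(2*t) + 6*exp(t) - 2)*exp(t)/(2*exp(3*t) - exp(2*t) - 3*exp(t) + 1)^2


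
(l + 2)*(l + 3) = l^2 + 5*l + 6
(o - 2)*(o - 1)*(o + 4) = o^3 + o^2 - 10*o + 8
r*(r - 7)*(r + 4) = r^3 - 3*r^2 - 28*r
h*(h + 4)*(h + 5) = h^3 + 9*h^2 + 20*h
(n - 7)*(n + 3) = n^2 - 4*n - 21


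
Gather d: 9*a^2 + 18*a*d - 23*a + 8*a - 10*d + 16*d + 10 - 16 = 9*a^2 - 15*a + d*(18*a + 6) - 6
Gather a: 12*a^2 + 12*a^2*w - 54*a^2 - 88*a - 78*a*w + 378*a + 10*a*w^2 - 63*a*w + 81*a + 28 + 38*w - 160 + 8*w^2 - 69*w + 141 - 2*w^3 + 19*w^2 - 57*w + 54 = a^2*(12*w - 42) + a*(10*w^2 - 141*w + 371) - 2*w^3 + 27*w^2 - 88*w + 63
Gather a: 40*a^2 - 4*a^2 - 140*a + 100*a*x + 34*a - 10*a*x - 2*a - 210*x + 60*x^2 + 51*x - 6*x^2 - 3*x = 36*a^2 + a*(90*x - 108) + 54*x^2 - 162*x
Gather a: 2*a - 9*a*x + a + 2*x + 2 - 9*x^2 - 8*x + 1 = a*(3 - 9*x) - 9*x^2 - 6*x + 3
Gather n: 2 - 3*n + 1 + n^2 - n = n^2 - 4*n + 3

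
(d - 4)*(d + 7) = d^2 + 3*d - 28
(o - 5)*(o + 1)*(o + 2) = o^3 - 2*o^2 - 13*o - 10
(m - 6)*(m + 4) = m^2 - 2*m - 24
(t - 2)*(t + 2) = t^2 - 4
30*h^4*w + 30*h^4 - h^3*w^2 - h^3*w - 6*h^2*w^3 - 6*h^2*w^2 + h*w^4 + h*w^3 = (-5*h + w)*(-3*h + w)*(2*h + w)*(h*w + h)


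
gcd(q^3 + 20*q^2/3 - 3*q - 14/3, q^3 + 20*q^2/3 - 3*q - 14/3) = q^3 + 20*q^2/3 - 3*q - 14/3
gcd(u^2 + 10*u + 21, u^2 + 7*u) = u + 7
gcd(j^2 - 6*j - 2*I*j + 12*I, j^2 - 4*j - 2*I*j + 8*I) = j - 2*I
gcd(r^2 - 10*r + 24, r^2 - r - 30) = r - 6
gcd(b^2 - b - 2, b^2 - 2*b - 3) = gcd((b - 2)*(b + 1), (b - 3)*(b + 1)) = b + 1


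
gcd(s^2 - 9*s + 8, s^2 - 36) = 1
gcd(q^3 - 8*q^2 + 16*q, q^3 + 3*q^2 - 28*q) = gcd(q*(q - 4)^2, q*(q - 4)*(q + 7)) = q^2 - 4*q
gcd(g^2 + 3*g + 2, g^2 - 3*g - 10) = g + 2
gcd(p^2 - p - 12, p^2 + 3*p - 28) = p - 4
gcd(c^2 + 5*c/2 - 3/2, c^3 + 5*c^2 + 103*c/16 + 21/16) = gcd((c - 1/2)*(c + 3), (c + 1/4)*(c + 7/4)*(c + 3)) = c + 3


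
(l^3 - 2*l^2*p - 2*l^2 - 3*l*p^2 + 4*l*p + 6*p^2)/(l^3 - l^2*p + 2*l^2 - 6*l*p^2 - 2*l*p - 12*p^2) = (l^2 + l*p - 2*l - 2*p)/(l^2 + 2*l*p + 2*l + 4*p)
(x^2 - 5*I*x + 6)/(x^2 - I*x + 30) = (x + I)/(x + 5*I)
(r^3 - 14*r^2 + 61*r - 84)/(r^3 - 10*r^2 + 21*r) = (r - 4)/r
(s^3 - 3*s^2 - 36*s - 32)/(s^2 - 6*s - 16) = (s^2 + 5*s + 4)/(s + 2)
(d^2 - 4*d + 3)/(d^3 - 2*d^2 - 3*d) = (d - 1)/(d*(d + 1))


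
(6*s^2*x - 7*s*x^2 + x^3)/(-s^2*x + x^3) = (-6*s + x)/(s + x)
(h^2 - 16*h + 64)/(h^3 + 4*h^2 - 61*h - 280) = (h - 8)/(h^2 + 12*h + 35)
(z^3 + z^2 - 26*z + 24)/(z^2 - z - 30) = (-z^3 - z^2 + 26*z - 24)/(-z^2 + z + 30)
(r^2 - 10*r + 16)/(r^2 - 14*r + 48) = (r - 2)/(r - 6)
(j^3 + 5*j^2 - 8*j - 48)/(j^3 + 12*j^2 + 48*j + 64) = (j - 3)/(j + 4)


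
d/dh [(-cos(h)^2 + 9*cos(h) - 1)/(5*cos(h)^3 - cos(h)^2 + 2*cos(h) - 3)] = 16*(-5*cos(h)^4 + 90*cos(h)^3 - 22*cos(h)^2 - 4*cos(h) + 25)*sin(h)/(-23*cos(h) + 2*cos(2*h) - 5*cos(3*h) + 14)^2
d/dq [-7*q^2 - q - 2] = -14*q - 1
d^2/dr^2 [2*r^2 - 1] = 4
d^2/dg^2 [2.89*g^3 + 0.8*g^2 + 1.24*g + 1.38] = 17.34*g + 1.6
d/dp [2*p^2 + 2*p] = 4*p + 2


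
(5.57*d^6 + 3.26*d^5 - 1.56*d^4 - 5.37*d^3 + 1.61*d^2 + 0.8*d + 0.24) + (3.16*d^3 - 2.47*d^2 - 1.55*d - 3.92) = 5.57*d^6 + 3.26*d^5 - 1.56*d^4 - 2.21*d^3 - 0.86*d^2 - 0.75*d - 3.68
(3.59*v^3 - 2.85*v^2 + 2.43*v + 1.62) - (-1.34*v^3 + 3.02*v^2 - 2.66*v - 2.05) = 4.93*v^3 - 5.87*v^2 + 5.09*v + 3.67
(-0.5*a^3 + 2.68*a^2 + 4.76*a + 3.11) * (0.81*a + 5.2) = -0.405*a^4 - 0.4292*a^3 + 17.7916*a^2 + 27.2711*a + 16.172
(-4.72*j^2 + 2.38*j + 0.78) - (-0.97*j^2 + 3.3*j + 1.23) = -3.75*j^2 - 0.92*j - 0.45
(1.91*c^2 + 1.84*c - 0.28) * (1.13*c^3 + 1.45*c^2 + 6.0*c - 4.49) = 2.1583*c^5 + 4.8487*c^4 + 13.8116*c^3 + 2.0581*c^2 - 9.9416*c + 1.2572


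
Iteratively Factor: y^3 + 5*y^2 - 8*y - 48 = (y - 3)*(y^2 + 8*y + 16) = (y - 3)*(y + 4)*(y + 4)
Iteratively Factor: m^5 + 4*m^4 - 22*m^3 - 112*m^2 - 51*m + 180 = (m + 3)*(m^4 + m^3 - 25*m^2 - 37*m + 60) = (m - 5)*(m + 3)*(m^3 + 6*m^2 + 5*m - 12) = (m - 5)*(m + 3)*(m + 4)*(m^2 + 2*m - 3) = (m - 5)*(m - 1)*(m + 3)*(m + 4)*(m + 3)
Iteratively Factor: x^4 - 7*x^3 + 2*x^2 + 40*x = (x + 2)*(x^3 - 9*x^2 + 20*x) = x*(x + 2)*(x^2 - 9*x + 20) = x*(x - 4)*(x + 2)*(x - 5)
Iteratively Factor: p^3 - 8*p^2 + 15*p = (p)*(p^2 - 8*p + 15) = p*(p - 5)*(p - 3)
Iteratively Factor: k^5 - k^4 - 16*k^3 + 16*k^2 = (k + 4)*(k^4 - 5*k^3 + 4*k^2) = (k - 4)*(k + 4)*(k^3 - k^2) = (k - 4)*(k - 1)*(k + 4)*(k^2) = k*(k - 4)*(k - 1)*(k + 4)*(k)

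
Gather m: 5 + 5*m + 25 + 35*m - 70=40*m - 40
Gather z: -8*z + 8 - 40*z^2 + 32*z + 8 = -40*z^2 + 24*z + 16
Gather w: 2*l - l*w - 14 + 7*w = 2*l + w*(7 - l) - 14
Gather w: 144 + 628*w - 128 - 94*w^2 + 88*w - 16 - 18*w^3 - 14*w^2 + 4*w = -18*w^3 - 108*w^2 + 720*w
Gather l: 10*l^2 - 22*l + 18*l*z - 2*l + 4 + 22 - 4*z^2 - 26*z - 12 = 10*l^2 + l*(18*z - 24) - 4*z^2 - 26*z + 14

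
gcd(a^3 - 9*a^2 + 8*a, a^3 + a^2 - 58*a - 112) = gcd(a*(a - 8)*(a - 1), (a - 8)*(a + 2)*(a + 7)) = a - 8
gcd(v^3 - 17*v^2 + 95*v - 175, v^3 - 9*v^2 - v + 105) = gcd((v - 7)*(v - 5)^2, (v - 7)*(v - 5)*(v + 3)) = v^2 - 12*v + 35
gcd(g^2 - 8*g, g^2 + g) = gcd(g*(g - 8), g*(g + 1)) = g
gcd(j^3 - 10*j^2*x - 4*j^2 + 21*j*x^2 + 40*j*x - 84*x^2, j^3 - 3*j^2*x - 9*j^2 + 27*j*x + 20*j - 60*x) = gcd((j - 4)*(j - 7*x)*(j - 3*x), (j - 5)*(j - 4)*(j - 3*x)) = -j^2 + 3*j*x + 4*j - 12*x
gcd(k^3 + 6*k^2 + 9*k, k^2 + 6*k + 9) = k^2 + 6*k + 9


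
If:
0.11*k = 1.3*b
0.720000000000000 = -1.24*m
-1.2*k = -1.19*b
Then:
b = 0.00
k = 0.00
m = -0.58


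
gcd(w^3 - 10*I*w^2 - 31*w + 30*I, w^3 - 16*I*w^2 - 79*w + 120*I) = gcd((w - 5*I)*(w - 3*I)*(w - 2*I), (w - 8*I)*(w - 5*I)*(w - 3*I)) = w^2 - 8*I*w - 15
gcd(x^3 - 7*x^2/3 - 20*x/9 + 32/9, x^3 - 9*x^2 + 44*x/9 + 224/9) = x + 4/3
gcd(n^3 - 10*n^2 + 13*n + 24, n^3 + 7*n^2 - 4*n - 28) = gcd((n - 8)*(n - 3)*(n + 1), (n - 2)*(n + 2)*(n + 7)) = 1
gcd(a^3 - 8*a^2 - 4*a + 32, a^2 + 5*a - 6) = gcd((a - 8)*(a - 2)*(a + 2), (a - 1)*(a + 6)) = 1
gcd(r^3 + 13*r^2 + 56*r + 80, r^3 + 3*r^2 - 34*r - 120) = r^2 + 9*r + 20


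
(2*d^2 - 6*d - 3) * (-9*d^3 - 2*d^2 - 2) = -18*d^5 + 50*d^4 + 39*d^3 + 2*d^2 + 12*d + 6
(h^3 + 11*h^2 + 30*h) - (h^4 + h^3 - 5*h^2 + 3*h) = -h^4 + 16*h^2 + 27*h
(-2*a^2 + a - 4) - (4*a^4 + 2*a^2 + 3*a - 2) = -4*a^4 - 4*a^2 - 2*a - 2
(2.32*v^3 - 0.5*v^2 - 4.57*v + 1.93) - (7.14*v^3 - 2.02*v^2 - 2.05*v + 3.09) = -4.82*v^3 + 1.52*v^2 - 2.52*v - 1.16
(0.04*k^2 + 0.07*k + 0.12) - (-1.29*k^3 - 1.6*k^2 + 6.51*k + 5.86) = 1.29*k^3 + 1.64*k^2 - 6.44*k - 5.74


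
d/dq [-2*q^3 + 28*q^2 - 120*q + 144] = -6*q^2 + 56*q - 120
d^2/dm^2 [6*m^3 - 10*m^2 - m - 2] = 36*m - 20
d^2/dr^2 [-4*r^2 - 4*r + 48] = -8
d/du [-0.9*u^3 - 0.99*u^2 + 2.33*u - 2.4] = -2.7*u^2 - 1.98*u + 2.33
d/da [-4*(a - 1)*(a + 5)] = -8*a - 16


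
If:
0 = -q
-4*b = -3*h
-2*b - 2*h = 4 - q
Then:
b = -6/7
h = -8/7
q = 0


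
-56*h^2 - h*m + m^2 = (-8*h + m)*(7*h + m)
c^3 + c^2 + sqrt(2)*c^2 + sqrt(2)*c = c*(c + 1)*(c + sqrt(2))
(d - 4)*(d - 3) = d^2 - 7*d + 12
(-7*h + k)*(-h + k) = 7*h^2 - 8*h*k + k^2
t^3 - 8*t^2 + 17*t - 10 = (t - 5)*(t - 2)*(t - 1)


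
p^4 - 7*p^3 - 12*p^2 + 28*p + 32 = (p - 8)*(p - 2)*(p + 1)*(p + 2)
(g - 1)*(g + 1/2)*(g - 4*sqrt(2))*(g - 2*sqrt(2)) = g^4 - 6*sqrt(2)*g^3 - g^3/2 + 3*sqrt(2)*g^2 + 31*g^2/2 - 8*g + 3*sqrt(2)*g - 8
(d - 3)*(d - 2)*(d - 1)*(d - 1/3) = d^4 - 19*d^3/3 + 13*d^2 - 29*d/3 + 2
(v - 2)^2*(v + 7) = v^3 + 3*v^2 - 24*v + 28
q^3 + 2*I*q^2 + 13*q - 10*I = (q - 2*I)*(q - I)*(q + 5*I)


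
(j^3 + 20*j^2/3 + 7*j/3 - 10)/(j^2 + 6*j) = j + 2/3 - 5/(3*j)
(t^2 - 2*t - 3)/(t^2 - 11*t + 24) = (t + 1)/(t - 8)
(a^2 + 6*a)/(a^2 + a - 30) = a/(a - 5)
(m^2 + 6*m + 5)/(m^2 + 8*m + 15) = (m + 1)/(m + 3)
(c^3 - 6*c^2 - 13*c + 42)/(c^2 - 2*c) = c - 4 - 21/c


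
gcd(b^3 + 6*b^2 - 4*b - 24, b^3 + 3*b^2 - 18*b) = b + 6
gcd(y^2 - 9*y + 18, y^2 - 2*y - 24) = y - 6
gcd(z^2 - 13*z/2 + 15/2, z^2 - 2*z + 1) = 1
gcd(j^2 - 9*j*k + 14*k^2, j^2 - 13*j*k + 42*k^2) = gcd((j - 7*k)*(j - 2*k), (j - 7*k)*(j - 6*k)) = j - 7*k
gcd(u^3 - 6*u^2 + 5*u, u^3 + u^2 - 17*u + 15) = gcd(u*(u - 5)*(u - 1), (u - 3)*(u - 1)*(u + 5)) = u - 1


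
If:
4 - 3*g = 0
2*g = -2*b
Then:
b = -4/3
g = 4/3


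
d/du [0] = 0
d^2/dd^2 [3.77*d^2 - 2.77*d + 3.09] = 7.54000000000000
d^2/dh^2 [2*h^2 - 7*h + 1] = 4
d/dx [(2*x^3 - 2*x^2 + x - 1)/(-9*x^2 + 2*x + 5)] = (-18*x^4 + 8*x^3 + 35*x^2 - 38*x + 7)/(81*x^4 - 36*x^3 - 86*x^2 + 20*x + 25)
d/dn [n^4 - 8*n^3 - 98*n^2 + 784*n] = 4*n^3 - 24*n^2 - 196*n + 784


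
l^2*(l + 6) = l^3 + 6*l^2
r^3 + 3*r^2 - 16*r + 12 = (r - 2)*(r - 1)*(r + 6)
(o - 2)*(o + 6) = o^2 + 4*o - 12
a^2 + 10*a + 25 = (a + 5)^2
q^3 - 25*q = q*(q - 5)*(q + 5)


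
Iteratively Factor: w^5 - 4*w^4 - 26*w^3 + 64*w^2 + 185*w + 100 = (w + 1)*(w^4 - 5*w^3 - 21*w^2 + 85*w + 100) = (w - 5)*(w + 1)*(w^3 - 21*w - 20) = (w - 5)*(w + 1)*(w + 4)*(w^2 - 4*w - 5) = (w - 5)*(w + 1)^2*(w + 4)*(w - 5)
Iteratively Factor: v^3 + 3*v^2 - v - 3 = (v + 1)*(v^2 + 2*v - 3) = (v - 1)*(v + 1)*(v + 3)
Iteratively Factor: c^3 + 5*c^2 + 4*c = (c + 1)*(c^2 + 4*c) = c*(c + 1)*(c + 4)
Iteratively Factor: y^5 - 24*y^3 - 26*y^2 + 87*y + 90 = (y + 3)*(y^4 - 3*y^3 - 15*y^2 + 19*y + 30) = (y + 3)^2*(y^3 - 6*y^2 + 3*y + 10) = (y - 5)*(y + 3)^2*(y^2 - y - 2) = (y - 5)*(y - 2)*(y + 3)^2*(y + 1)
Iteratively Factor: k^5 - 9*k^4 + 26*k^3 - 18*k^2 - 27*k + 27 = (k - 3)*(k^4 - 6*k^3 + 8*k^2 + 6*k - 9) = (k - 3)^2*(k^3 - 3*k^2 - k + 3) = (k - 3)^2*(k + 1)*(k^2 - 4*k + 3) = (k - 3)^2*(k - 1)*(k + 1)*(k - 3)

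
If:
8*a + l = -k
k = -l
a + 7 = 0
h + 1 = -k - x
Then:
No Solution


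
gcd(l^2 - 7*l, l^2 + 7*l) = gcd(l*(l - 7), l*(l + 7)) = l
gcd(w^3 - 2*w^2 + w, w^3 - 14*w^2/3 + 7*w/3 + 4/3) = w - 1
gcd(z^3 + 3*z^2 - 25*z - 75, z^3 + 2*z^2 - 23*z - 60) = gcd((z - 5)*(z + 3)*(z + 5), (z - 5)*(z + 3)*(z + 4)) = z^2 - 2*z - 15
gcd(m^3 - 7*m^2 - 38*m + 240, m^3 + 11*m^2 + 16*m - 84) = m + 6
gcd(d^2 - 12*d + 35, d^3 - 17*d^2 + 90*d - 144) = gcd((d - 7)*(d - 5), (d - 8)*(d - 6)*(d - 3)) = 1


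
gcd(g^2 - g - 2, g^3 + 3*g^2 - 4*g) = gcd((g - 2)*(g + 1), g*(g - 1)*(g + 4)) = 1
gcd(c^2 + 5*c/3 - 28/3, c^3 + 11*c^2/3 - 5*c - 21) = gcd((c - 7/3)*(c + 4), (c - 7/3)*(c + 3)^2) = c - 7/3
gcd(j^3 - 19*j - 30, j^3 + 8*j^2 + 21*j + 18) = j^2 + 5*j + 6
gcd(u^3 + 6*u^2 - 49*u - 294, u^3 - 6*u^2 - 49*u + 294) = u^2 - 49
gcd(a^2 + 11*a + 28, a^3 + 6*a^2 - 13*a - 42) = a + 7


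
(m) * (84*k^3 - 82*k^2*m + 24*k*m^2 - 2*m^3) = 84*k^3*m - 82*k^2*m^2 + 24*k*m^3 - 2*m^4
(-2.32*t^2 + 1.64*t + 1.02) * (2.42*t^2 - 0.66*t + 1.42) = -5.6144*t^4 + 5.5*t^3 - 1.9084*t^2 + 1.6556*t + 1.4484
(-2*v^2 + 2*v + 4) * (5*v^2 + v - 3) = -10*v^4 + 8*v^3 + 28*v^2 - 2*v - 12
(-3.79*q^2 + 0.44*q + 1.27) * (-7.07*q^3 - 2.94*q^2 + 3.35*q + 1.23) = 26.7953*q^5 + 8.0318*q^4 - 22.969*q^3 - 6.9215*q^2 + 4.7957*q + 1.5621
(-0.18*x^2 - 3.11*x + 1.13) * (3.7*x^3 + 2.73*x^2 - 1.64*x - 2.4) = -0.666*x^5 - 11.9984*x^4 - 4.0141*x^3 + 8.6173*x^2 + 5.6108*x - 2.712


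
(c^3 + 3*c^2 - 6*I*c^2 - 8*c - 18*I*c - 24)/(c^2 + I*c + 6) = (c^2 + c*(3 - 4*I) - 12*I)/(c + 3*I)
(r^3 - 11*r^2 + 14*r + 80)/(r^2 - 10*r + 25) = (r^2 - 6*r - 16)/(r - 5)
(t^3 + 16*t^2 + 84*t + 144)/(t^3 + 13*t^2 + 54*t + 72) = (t + 6)/(t + 3)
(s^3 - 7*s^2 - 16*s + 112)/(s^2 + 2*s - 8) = (s^2 - 11*s + 28)/(s - 2)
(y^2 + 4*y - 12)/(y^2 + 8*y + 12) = (y - 2)/(y + 2)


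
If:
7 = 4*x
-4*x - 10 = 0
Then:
No Solution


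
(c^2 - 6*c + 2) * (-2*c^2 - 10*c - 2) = -2*c^4 + 2*c^3 + 54*c^2 - 8*c - 4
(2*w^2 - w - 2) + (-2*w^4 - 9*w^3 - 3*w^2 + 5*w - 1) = -2*w^4 - 9*w^3 - w^2 + 4*w - 3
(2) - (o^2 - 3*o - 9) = -o^2 + 3*o + 11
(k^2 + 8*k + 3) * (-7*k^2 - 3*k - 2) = -7*k^4 - 59*k^3 - 47*k^2 - 25*k - 6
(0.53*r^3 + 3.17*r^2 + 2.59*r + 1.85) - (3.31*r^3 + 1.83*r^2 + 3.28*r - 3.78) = -2.78*r^3 + 1.34*r^2 - 0.69*r + 5.63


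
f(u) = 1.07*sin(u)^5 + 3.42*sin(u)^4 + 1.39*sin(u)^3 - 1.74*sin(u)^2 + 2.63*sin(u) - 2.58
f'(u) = 5.35*sin(u)^4*cos(u) + 13.68*sin(u)^3*cos(u) + 4.17*sin(u)^2*cos(u) - 3.48*sin(u)*cos(u) + 2.63*cos(u)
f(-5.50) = -0.07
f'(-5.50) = 5.94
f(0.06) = -2.43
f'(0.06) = 2.43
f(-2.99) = -3.02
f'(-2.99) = -3.17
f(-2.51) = -4.69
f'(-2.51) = -3.21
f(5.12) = -5.80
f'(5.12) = 1.01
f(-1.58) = -5.99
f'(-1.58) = -0.02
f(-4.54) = 3.87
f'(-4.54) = -3.67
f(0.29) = -1.91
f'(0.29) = 2.23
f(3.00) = -2.24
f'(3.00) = -2.24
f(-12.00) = -1.12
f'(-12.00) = 3.81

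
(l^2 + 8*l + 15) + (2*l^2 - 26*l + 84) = 3*l^2 - 18*l + 99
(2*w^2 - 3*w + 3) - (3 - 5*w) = 2*w^2 + 2*w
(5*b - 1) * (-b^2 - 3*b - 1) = -5*b^3 - 14*b^2 - 2*b + 1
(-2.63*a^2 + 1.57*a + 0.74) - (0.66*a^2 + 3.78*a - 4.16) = -3.29*a^2 - 2.21*a + 4.9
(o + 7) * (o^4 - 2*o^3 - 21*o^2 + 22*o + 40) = o^5 + 5*o^4 - 35*o^3 - 125*o^2 + 194*o + 280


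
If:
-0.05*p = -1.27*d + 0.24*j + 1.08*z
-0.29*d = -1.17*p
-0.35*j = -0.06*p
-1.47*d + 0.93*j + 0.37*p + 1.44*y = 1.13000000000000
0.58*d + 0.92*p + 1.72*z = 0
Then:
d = 0.00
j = 0.00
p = 0.00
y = 0.78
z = 0.00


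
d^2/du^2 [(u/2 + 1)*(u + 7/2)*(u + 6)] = 3*u + 23/2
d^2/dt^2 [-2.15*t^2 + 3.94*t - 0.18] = -4.30000000000000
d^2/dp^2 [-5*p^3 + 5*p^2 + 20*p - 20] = 10 - 30*p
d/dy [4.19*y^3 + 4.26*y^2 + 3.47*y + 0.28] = 12.57*y^2 + 8.52*y + 3.47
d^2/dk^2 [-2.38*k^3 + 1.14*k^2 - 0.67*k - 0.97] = 2.28 - 14.28*k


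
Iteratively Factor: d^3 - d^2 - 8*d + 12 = (d - 2)*(d^2 + d - 6) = (d - 2)^2*(d + 3)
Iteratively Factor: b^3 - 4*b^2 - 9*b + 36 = (b - 3)*(b^2 - b - 12) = (b - 3)*(b + 3)*(b - 4)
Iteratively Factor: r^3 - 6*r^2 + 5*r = (r - 1)*(r^2 - 5*r) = r*(r - 1)*(r - 5)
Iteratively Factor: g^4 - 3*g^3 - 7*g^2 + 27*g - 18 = (g - 3)*(g^3 - 7*g + 6) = (g - 3)*(g + 3)*(g^2 - 3*g + 2) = (g - 3)*(g - 2)*(g + 3)*(g - 1)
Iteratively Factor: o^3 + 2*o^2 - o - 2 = (o - 1)*(o^2 + 3*o + 2) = (o - 1)*(o + 1)*(o + 2)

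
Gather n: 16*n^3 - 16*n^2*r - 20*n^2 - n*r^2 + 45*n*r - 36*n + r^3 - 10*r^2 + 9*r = 16*n^3 + n^2*(-16*r - 20) + n*(-r^2 + 45*r - 36) + r^3 - 10*r^2 + 9*r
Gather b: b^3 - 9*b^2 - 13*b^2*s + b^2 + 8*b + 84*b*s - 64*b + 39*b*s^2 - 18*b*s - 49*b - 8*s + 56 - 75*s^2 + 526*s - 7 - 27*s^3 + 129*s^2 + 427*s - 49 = b^3 + b^2*(-13*s - 8) + b*(39*s^2 + 66*s - 105) - 27*s^3 + 54*s^2 + 945*s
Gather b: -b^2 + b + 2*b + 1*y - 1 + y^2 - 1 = -b^2 + 3*b + y^2 + y - 2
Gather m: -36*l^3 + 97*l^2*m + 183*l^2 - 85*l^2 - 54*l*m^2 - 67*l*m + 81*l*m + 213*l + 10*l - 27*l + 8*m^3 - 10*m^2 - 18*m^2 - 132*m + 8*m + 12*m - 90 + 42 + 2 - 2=-36*l^3 + 98*l^2 + 196*l + 8*m^3 + m^2*(-54*l - 28) + m*(97*l^2 + 14*l - 112) - 48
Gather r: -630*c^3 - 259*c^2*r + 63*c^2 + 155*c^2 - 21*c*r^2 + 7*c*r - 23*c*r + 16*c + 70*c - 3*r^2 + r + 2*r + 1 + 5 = -630*c^3 + 218*c^2 + 86*c + r^2*(-21*c - 3) + r*(-259*c^2 - 16*c + 3) + 6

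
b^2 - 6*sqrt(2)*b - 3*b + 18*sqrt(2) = (b - 3)*(b - 6*sqrt(2))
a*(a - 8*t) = a^2 - 8*a*t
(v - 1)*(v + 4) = v^2 + 3*v - 4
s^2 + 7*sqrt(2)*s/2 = s*(s + 7*sqrt(2)/2)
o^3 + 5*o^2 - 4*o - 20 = (o - 2)*(o + 2)*(o + 5)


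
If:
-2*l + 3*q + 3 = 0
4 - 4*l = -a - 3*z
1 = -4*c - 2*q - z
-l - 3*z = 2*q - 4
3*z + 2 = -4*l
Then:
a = -202/5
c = 5/12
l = -24/5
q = -21/5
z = 86/15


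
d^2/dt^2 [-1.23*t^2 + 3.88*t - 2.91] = -2.46000000000000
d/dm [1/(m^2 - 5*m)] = (5 - 2*m)/(m^2*(m - 5)^2)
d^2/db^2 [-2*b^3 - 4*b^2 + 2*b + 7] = -12*b - 8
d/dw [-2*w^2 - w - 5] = -4*w - 1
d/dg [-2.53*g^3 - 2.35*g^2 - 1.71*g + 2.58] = -7.59*g^2 - 4.7*g - 1.71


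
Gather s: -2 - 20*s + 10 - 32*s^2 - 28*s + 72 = -32*s^2 - 48*s + 80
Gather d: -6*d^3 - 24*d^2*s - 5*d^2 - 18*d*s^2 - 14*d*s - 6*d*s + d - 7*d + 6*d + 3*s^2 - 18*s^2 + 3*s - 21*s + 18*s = -6*d^3 + d^2*(-24*s - 5) + d*(-18*s^2 - 20*s) - 15*s^2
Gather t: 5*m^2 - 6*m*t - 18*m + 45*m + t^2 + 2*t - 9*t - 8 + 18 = 5*m^2 + 27*m + t^2 + t*(-6*m - 7) + 10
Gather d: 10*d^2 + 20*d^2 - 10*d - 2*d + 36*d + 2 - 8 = 30*d^2 + 24*d - 6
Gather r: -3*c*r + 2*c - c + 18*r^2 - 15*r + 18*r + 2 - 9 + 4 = c + 18*r^2 + r*(3 - 3*c) - 3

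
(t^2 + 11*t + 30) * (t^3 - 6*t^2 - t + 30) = t^5 + 5*t^4 - 37*t^3 - 161*t^2 + 300*t + 900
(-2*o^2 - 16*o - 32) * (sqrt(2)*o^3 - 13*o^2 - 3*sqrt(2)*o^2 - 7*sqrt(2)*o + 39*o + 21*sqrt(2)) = -2*sqrt(2)*o^5 - 10*sqrt(2)*o^4 + 26*o^4 + 30*sqrt(2)*o^3 + 130*o^3 - 208*o^2 + 166*sqrt(2)*o^2 - 1248*o - 112*sqrt(2)*o - 672*sqrt(2)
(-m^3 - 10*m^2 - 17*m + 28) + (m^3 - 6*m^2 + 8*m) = -16*m^2 - 9*m + 28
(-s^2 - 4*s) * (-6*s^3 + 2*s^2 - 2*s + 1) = 6*s^5 + 22*s^4 - 6*s^3 + 7*s^2 - 4*s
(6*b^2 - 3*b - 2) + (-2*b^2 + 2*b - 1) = 4*b^2 - b - 3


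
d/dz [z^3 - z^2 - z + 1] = 3*z^2 - 2*z - 1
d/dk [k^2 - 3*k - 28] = 2*k - 3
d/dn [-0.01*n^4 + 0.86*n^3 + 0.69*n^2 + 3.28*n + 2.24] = -0.04*n^3 + 2.58*n^2 + 1.38*n + 3.28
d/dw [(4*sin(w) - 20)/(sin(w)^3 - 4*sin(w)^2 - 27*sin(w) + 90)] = 4*(-2*sin(w)^3 + 19*sin(w)^2 - 40*sin(w) - 45)*cos(w)/(sin(w)^3 - 4*sin(w)^2 - 27*sin(w) + 90)^2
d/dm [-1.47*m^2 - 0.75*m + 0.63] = -2.94*m - 0.75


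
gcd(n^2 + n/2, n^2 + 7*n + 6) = 1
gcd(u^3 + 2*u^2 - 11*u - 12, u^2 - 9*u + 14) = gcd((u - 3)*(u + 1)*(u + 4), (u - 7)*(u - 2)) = 1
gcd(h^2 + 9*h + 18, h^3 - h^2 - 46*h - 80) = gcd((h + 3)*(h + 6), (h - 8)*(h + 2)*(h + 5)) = 1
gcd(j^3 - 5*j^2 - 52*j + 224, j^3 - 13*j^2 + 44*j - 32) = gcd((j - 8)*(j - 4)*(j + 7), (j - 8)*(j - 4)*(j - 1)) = j^2 - 12*j + 32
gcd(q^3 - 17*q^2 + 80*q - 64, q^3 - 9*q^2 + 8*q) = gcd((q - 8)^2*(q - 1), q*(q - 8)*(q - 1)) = q^2 - 9*q + 8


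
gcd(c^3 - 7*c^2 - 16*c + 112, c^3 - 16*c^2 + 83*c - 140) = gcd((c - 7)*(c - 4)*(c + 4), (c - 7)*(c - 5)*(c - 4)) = c^2 - 11*c + 28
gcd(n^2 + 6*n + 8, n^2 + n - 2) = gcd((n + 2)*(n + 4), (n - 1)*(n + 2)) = n + 2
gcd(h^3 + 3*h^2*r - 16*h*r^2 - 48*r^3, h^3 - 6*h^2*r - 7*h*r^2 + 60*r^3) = -h^2 + h*r + 12*r^2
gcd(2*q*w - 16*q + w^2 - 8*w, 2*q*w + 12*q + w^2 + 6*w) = 2*q + w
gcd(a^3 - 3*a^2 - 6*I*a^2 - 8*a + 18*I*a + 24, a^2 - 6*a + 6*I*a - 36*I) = 1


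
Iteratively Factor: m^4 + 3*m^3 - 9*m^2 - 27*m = (m + 3)*(m^3 - 9*m) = (m - 3)*(m + 3)*(m^2 + 3*m) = m*(m - 3)*(m + 3)*(m + 3)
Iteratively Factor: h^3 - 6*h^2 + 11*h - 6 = (h - 3)*(h^2 - 3*h + 2) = (h - 3)*(h - 1)*(h - 2)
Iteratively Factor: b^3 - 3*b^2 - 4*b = (b)*(b^2 - 3*b - 4) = b*(b - 4)*(b + 1)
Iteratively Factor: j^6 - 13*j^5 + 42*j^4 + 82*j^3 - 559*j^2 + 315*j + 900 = (j + 3)*(j^5 - 16*j^4 + 90*j^3 - 188*j^2 + 5*j + 300) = (j - 5)*(j + 3)*(j^4 - 11*j^3 + 35*j^2 - 13*j - 60) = (j - 5)^2*(j + 3)*(j^3 - 6*j^2 + 5*j + 12) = (j - 5)^2*(j + 1)*(j + 3)*(j^2 - 7*j + 12) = (j - 5)^2*(j - 3)*(j + 1)*(j + 3)*(j - 4)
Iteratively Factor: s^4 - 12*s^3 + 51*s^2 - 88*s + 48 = (s - 4)*(s^3 - 8*s^2 + 19*s - 12) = (s - 4)*(s - 1)*(s^2 - 7*s + 12) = (s - 4)*(s - 3)*(s - 1)*(s - 4)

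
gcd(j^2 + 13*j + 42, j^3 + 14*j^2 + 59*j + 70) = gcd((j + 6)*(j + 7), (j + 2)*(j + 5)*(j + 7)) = j + 7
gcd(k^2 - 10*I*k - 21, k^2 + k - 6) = 1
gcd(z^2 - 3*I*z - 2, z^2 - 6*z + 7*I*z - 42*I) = 1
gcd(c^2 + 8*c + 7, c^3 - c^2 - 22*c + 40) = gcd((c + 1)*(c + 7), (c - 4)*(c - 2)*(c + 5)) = 1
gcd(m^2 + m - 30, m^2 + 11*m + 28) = 1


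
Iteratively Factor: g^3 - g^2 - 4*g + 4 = (g - 2)*(g^2 + g - 2) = (g - 2)*(g + 2)*(g - 1)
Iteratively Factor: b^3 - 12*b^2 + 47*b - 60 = (b - 4)*(b^2 - 8*b + 15) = (b - 5)*(b - 4)*(b - 3)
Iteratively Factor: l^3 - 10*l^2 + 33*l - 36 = (l - 3)*(l^2 - 7*l + 12) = (l - 3)^2*(l - 4)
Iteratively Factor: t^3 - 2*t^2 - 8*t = (t - 4)*(t^2 + 2*t) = (t - 4)*(t + 2)*(t)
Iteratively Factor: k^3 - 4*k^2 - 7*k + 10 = (k - 1)*(k^2 - 3*k - 10) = (k - 5)*(k - 1)*(k + 2)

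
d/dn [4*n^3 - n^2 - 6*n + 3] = 12*n^2 - 2*n - 6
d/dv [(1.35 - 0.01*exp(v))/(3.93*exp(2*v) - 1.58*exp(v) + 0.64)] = (0.0393*exp(2*v) - 10.611*exp(v) + 2.1266)*exp(v)/(15.4449*exp(4*v) - 12.4188*exp(3*v) + 7.5268*exp(2*v) - 2.0224*exp(v) + 0.4096)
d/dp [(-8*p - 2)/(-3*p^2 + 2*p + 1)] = 4*(-6*p^2 - 3*p - 1)/(9*p^4 - 12*p^3 - 2*p^2 + 4*p + 1)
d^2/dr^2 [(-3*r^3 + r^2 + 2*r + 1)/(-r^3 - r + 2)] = 2*(-r^6 - 15*r^5 + 33*r^4 - 9*r^3 - 45*r^2 + 30*r - 9)/(r^9 + 3*r^7 - 6*r^6 + 3*r^5 - 12*r^4 + 13*r^3 - 6*r^2 + 12*r - 8)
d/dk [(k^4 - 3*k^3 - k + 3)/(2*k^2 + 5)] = (4*k^5 - 6*k^4 + 20*k^3 - 43*k^2 - 12*k - 5)/(4*k^4 + 20*k^2 + 25)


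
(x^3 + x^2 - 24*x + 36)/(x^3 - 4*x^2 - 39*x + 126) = (x - 2)/(x - 7)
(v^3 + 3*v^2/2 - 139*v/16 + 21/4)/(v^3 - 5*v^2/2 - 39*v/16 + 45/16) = (4*v^2 + 9*v - 28)/(4*v^2 - 7*v - 15)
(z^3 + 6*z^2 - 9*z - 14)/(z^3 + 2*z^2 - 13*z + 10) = (z^2 + 8*z + 7)/(z^2 + 4*z - 5)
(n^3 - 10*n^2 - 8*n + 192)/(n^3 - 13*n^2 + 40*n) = (n^2 - 2*n - 24)/(n*(n - 5))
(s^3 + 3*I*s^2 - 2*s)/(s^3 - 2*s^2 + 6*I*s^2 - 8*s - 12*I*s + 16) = s*(s + I)/(s^2 + 2*s*(-1 + 2*I) - 8*I)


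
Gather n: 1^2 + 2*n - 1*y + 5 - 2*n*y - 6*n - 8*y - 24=n*(-2*y - 4) - 9*y - 18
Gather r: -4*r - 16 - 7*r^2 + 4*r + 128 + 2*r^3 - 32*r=2*r^3 - 7*r^2 - 32*r + 112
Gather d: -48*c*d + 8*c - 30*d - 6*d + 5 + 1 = 8*c + d*(-48*c - 36) + 6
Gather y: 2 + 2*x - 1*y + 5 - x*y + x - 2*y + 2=3*x + y*(-x - 3) + 9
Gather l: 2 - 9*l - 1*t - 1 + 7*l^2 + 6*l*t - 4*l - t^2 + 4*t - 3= 7*l^2 + l*(6*t - 13) - t^2 + 3*t - 2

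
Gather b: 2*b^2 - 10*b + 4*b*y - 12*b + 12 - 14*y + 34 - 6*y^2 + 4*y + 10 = 2*b^2 + b*(4*y - 22) - 6*y^2 - 10*y + 56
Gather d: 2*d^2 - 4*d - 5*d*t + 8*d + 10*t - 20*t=2*d^2 + d*(4 - 5*t) - 10*t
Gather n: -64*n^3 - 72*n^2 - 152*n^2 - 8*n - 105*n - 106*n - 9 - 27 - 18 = -64*n^3 - 224*n^2 - 219*n - 54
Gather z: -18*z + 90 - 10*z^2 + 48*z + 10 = -10*z^2 + 30*z + 100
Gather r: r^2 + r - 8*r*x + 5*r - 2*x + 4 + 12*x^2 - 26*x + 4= r^2 + r*(6 - 8*x) + 12*x^2 - 28*x + 8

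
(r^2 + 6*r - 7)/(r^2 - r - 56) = (r - 1)/(r - 8)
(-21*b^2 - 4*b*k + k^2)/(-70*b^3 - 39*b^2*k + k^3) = (3*b + k)/(10*b^2 + 7*b*k + k^2)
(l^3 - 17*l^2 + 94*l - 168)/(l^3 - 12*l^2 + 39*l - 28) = (l - 6)/(l - 1)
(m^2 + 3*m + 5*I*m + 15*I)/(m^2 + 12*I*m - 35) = (m + 3)/(m + 7*I)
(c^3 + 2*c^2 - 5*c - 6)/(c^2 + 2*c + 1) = (c^2 + c - 6)/(c + 1)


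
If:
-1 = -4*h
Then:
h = 1/4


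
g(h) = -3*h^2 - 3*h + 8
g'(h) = -6*h - 3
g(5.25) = -90.44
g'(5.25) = -34.50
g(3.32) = -35.03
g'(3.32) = -22.92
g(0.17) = 7.40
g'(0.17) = -4.02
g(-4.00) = -28.00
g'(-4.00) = 21.00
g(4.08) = -54.18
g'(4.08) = -27.48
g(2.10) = -11.53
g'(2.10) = -15.60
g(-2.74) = -6.30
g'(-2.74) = 13.44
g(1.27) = -0.65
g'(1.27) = -10.62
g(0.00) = 8.00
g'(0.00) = -3.00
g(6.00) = -118.00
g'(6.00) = -39.00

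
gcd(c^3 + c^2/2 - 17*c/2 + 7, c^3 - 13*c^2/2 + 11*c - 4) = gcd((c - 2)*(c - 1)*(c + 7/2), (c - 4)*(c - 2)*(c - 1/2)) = c - 2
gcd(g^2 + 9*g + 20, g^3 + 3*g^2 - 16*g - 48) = g + 4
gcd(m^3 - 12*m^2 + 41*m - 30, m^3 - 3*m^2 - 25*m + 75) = m - 5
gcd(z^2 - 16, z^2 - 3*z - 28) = z + 4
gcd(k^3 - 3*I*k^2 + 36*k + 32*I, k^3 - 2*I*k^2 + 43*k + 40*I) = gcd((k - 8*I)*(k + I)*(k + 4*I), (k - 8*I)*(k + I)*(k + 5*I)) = k^2 - 7*I*k + 8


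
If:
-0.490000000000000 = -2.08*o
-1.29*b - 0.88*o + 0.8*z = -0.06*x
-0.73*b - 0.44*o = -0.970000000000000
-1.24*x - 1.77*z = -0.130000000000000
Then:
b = 1.19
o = 0.24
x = -3.36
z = 2.42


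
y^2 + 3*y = y*(y + 3)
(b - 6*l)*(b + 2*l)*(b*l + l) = b^3*l - 4*b^2*l^2 + b^2*l - 12*b*l^3 - 4*b*l^2 - 12*l^3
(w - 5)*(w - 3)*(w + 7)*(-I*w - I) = -I*w^4 + 42*I*w^2 - 64*I*w - 105*I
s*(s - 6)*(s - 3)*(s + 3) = s^4 - 6*s^3 - 9*s^2 + 54*s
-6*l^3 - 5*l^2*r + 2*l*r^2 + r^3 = (-2*l + r)*(l + r)*(3*l + r)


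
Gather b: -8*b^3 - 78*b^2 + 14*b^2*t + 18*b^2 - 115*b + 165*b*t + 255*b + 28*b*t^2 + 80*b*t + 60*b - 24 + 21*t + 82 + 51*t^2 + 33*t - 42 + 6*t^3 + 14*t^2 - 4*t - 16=-8*b^3 + b^2*(14*t - 60) + b*(28*t^2 + 245*t + 200) + 6*t^3 + 65*t^2 + 50*t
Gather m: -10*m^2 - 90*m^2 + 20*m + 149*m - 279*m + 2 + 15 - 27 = -100*m^2 - 110*m - 10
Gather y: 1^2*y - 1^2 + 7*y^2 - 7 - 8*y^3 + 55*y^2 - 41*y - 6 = -8*y^3 + 62*y^2 - 40*y - 14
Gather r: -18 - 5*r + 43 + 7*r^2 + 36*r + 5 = 7*r^2 + 31*r + 30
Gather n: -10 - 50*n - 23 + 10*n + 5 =-40*n - 28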